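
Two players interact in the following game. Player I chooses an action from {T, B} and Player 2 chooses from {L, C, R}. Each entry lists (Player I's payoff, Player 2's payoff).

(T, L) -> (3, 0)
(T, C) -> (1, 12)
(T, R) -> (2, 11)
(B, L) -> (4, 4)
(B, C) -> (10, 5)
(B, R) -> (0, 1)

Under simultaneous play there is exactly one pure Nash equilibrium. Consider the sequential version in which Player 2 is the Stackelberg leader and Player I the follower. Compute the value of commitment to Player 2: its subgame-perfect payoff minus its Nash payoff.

Backward induction with Player 2 moving first.
- L → Player I plays B (best of 3, 4); Player 2 gets 4.
- C → Player I plays B (best of 1, 10); Player 2 gets 5.
- R → Player I plays T (best of 2, 0); Player 2 gets 11.
Maximizing over 4, 5, 11, Player 2 chooses R. Subgame-perfect outcome: (T, R) with payoffs (2, 11).
For the simultaneous game, intersect best replies.
Player I's best replies: L→B; C→B; R→T.
Player 2's best replies: T→C; B→C.
The unique mutual best reply is (B, C), giving (10, 5).
Player 2's commitment gain: 11 − 5 = 6.

6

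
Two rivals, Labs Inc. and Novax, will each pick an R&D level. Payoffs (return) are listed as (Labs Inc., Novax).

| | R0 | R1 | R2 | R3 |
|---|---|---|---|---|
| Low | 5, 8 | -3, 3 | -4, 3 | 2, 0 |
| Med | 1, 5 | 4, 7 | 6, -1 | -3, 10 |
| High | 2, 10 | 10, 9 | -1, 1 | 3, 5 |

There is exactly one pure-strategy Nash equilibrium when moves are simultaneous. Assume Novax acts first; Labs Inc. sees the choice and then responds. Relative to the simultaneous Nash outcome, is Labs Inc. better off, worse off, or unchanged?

better off

Backward induction with Novax moving first.
- R0: BR = Low, leader payoff 8.
- R1: BR = High, leader payoff 9.
- R2: BR = Med, leader payoff -1.
- R3: BR = High, leader payoff 5.
Maximizing over 8, 9, -1, 5, Novax chooses R1. Subgame-perfect outcome: (High, R1) with payoffs (10, 9).
For the simultaneous game, intersect best replies.
Labs Inc.'s best replies: R0→Low; R1→High; R2→Med; R3→High.
Novax's best replies: Low→R0; Med→R3; High→R0.
Only (Low, R0) has each player best-responding; Nash payoffs (5, 8).
Labs Inc. earns 10 sequentially versus 5 at the Nash outcome: better off.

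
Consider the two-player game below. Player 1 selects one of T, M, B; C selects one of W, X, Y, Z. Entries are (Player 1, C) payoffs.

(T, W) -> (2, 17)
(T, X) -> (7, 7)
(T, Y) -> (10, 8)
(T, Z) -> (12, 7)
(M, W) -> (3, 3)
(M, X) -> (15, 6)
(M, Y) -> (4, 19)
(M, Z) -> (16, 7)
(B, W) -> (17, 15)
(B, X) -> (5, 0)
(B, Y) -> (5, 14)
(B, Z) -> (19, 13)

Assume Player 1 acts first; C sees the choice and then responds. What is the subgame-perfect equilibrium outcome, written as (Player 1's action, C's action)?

Backward induction with Player 1 moving first.
- T → C plays W (best of 17, 7, 8, 7); Player 1 gets 2.
- M → C plays Y (best of 3, 6, 19, 7); Player 1 gets 4.
- B → C plays W (best of 15, 0, 14, 13); Player 1 gets 17.
Player 1's induced payoffs are 2, 4, 17, so Player 1 commits to B. Subgame-perfect outcome: (B, W) with payoffs (17, 15).

(B, W)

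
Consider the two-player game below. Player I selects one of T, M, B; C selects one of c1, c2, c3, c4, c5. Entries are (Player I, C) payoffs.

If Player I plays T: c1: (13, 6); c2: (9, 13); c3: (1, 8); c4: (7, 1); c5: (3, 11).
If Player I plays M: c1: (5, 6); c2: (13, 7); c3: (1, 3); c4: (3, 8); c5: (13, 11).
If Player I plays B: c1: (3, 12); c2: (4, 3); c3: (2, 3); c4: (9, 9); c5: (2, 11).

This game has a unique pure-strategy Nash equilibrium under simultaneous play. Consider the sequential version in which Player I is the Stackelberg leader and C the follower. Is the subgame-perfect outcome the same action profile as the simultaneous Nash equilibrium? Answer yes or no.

Backward induction with Player I moving first.
- T: C compares 6, 13, 8, 1, 11 and picks c2; Player I would get 9.
- M: C compares 6, 7, 3, 8, 11 and picks c5; Player I would get 13.
- B: C compares 12, 3, 3, 9, 11 and picks c1; Player I would get 3.
Player I's induced payoffs are 9, 13, 3, so Player I commits to M. Subgame-perfect outcome: (M, c5) with payoffs (13, 11).
For the simultaneous game, intersect best replies.
Player I's best replies: c1→T; c2→M; c3→B; c4→B; c5→M.
C's best replies: T→c2; M→c5; B→c1.
Only (M, c5) has each player best-responding; Nash payoffs (13, 11).
Sequential outcome (M, c5) coincides with the Nash profile (M, c5).

yes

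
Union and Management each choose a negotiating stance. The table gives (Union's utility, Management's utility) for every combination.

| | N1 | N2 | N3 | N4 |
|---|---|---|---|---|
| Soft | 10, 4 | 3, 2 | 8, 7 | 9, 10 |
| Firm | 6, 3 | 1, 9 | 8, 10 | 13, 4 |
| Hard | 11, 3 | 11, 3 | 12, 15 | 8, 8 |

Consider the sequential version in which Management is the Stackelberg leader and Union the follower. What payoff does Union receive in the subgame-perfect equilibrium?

12

Backward induction with Management moving first.
- N1: Union compares 10, 6, 11 and picks Hard; Management would get 3.
- N2: Union compares 3, 1, 11 and picks Hard; Management would get 3.
- N3: Union compares 8, 8, 12 and picks Hard; Management would get 15.
- N4: Union compares 9, 13, 8 and picks Firm; Management would get 4.
Maximizing over 3, 3, 15, 4, Management chooses N3. Subgame-perfect outcome: (Hard, N3) with payoffs (12, 15).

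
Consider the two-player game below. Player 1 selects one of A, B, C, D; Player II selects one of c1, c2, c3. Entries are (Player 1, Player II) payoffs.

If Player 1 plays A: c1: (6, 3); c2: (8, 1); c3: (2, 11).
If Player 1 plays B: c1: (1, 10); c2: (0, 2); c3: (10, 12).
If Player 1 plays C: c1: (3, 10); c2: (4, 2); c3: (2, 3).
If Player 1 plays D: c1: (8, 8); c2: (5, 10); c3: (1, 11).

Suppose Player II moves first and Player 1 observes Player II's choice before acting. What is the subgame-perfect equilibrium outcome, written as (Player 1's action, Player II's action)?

(B, c3)

Work backward from Player 1's decision.
- c1: Player 1 compares 6, 1, 3, 8 and picks D; Player II would get 8.
- c2: Player 1 compares 8, 0, 4, 5 and picks A; Player II would get 1.
- c3: Player 1 compares 2, 10, 2, 1 and picks B; Player II would get 12.
Maximizing over 8, 1, 12, Player II chooses c3. Subgame-perfect outcome: (B, c3) with payoffs (10, 12).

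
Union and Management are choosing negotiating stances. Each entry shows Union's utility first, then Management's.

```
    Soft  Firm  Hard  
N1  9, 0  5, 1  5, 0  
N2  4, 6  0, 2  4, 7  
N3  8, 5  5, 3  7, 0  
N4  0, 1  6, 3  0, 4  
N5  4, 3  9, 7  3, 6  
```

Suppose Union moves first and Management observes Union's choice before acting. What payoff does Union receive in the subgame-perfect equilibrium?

9

Backward induction with Union moving first.
- N1: Management compares 0, 1, 0 and picks Firm; Union would get 5.
- N2: Management compares 6, 2, 7 and picks Hard; Union would get 4.
- N3: Management compares 5, 3, 0 and picks Soft; Union would get 8.
- N4: Management compares 1, 3, 4 and picks Hard; Union would get 0.
- N5: Management compares 3, 7, 6 and picks Firm; Union would get 9.
Union's induced payoffs are 5, 4, 8, 0, 9, so Union commits to N5. Subgame-perfect outcome: (N5, Firm) with payoffs (9, 7).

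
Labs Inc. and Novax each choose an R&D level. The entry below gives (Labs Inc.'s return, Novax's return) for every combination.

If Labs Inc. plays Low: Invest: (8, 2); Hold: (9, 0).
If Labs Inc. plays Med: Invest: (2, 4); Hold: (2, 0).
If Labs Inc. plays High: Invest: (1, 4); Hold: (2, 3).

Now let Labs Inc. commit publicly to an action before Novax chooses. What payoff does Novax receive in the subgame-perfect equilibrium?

Novax best-responds to each possible Labs Inc. move:
- Low: BR = Invest, leader payoff 8.
- Med: BR = Invest, leader payoff 2.
- High: BR = Invest, leader payoff 1.
Among 8, 2, 1, the best is 8 at Low. Subgame-perfect outcome: (Low, Invest) with payoffs (8, 2).

2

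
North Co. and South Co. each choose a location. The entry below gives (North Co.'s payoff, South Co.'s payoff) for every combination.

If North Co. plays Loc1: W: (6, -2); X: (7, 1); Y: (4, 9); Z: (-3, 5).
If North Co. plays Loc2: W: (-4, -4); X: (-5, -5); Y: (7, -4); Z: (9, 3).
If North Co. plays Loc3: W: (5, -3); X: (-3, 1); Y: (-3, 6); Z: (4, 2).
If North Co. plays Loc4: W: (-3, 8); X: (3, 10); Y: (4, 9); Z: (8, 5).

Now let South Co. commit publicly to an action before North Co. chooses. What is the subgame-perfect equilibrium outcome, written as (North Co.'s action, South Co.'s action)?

(Loc2, Z)

Solve by backward induction (South Co. leads).
- W → North Co. plays Loc1 (best of 6, -4, 5, -3); South Co. gets -2.
- X → North Co. plays Loc1 (best of 7, -5, -3, 3); South Co. gets 1.
- Y → North Co. plays Loc2 (best of 4, 7, -3, 4); South Co. gets -4.
- Z → North Co. plays Loc2 (best of -3, 9, 4, 8); South Co. gets 3.
Maximizing over -2, 1, -4, 3, South Co. chooses Z. Subgame-perfect outcome: (Loc2, Z) with payoffs (9, 3).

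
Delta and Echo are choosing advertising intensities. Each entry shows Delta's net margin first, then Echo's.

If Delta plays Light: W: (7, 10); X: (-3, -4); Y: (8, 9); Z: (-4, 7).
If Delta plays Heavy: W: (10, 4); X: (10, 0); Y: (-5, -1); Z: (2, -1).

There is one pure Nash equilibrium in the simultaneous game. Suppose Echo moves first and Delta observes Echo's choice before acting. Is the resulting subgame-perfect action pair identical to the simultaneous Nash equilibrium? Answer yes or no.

Solve by backward induction (Echo leads).
- W → Delta plays Heavy (best of 7, 10); Echo gets 4.
- X → Delta plays Heavy (best of -3, 10); Echo gets 0.
- Y → Delta plays Light (best of 8, -5); Echo gets 9.
- Z → Delta plays Heavy (best of -4, 2); Echo gets -1.
Maximizing over 4, 0, 9, -1, Echo chooses Y. Subgame-perfect outcome: (Light, Y) with payoffs (8, 9).
Now find the simultaneous Nash equilibrium.
Delta's best replies: W→Heavy; X→Heavy; Y→Light; Z→Heavy.
Echo's best replies: Light→W; Heavy→W.
Only (Heavy, W) has each player best-responding; Nash payoffs (10, 4).
Sequential outcome (Light, Y) differs from the Nash profile (Heavy, W).

no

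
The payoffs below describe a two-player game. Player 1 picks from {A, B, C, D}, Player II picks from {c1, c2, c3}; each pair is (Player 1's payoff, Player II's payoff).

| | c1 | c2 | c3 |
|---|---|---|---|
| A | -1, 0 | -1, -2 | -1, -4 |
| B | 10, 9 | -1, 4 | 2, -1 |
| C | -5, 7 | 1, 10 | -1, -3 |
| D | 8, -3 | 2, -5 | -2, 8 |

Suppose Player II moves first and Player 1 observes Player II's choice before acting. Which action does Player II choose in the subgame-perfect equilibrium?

c1

Backward induction with Player II moving first.
- c1 → Player 1 plays B (best of -1, 10, -5, 8); Player II gets 9.
- c2 → Player 1 plays D (best of -1, -1, 1, 2); Player II gets -5.
- c3 → Player 1 plays B (best of -1, 2, -1, -2); Player II gets -1.
Player II's induced payoffs are 9, -5, -1, so Player II commits to c1. Subgame-perfect outcome: (B, c1) with payoffs (10, 9).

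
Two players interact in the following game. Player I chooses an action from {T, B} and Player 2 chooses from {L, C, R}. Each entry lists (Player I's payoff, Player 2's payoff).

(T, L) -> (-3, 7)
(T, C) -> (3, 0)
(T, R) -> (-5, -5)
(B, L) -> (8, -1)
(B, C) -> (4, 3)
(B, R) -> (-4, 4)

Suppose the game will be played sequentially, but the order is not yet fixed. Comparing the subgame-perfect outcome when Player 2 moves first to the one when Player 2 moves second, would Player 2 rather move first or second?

second

If Player I leads: Player 2's best replies are T→L, B→R; Player I's induced payoffs -3, -4; outcome (T, L), payoffs (-3, 7).
If Player 2 leads: Player I's best replies are L→B, C→B, R→B; Player 2's induced payoffs -1, 3, 4; outcome (B, R), payoffs (-4, 4).
Player 2 gets 4 moving first and 7 moving second, so Player 2 prefers to move second.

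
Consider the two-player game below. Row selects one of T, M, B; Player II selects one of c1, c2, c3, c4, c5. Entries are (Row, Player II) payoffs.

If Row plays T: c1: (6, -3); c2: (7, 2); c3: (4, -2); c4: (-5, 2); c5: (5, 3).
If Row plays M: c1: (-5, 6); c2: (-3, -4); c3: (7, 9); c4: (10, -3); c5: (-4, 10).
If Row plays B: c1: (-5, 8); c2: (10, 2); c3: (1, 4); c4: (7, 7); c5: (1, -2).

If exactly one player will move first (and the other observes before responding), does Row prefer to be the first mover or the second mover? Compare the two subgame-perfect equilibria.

If Row leads: Player II's best replies are T→c5, M→c5, B→c1; Row's induced payoffs 5, -4, -5; outcome (T, c5), payoffs (5, 3).
If Player II leads: Row's best replies are c1→T, c2→B, c3→M, c4→M, c5→T; Player II's induced payoffs -3, 2, 9, -3, 3; outcome (M, c3), payoffs (7, 9).
Row gets 5 moving first and 7 moving second, so Row prefers to move second.

second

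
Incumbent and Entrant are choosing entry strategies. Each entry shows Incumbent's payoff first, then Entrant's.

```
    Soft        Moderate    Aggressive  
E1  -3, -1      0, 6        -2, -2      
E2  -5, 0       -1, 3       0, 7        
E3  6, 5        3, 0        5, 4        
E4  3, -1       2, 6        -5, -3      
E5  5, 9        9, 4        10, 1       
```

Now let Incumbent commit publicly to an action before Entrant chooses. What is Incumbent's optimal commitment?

Entrant best-responds to each possible Incumbent move:
- E1: BR = Moderate, leader payoff 0.
- E2: BR = Aggressive, leader payoff 0.
- E3: BR = Soft, leader payoff 6.
- E4: BR = Moderate, leader payoff 2.
- E5: BR = Soft, leader payoff 5.
Among 0, 0, 6, 2, 5, the best is 6 at E3. Subgame-perfect outcome: (E3, Soft) with payoffs (6, 5).

E3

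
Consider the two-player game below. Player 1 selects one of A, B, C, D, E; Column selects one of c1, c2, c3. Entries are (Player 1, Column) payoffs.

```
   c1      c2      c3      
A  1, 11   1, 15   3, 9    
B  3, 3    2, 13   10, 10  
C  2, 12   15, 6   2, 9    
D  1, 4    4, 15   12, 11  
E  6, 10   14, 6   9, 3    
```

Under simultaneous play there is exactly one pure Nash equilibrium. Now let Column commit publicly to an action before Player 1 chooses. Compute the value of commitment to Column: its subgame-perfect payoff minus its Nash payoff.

1

Backward induction with Column moving first.
- c1: BR = E, leader payoff 10.
- c2: BR = C, leader payoff 6.
- c3: BR = D, leader payoff 11.
Maximizing over 10, 6, 11, Column chooses c3. Subgame-perfect outcome: (D, c3) with payoffs (12, 11).
For the simultaneous game, intersect best replies.
Player 1's best replies: c1→E; c2→C; c3→D.
Column's best replies: A→c2; B→c2; C→c1; D→c2; E→c1.
The unique mutual best reply is (E, c1), giving (6, 10).
Column's commitment gain: 11 − 10 = 1.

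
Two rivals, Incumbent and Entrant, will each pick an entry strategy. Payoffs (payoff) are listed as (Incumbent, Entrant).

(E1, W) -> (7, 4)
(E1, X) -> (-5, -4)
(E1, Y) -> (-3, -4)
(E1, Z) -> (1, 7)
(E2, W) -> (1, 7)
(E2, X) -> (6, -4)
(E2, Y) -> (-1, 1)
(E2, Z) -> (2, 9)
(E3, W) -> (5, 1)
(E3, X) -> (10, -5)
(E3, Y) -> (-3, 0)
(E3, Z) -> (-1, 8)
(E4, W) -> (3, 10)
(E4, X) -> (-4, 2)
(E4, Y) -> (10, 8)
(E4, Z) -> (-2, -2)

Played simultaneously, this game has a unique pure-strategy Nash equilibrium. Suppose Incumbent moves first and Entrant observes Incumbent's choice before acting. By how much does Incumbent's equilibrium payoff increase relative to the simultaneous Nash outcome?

1

Entrant best-responds to each possible Incumbent move:
- E1: BR = Z, leader payoff 1.
- E2: BR = Z, leader payoff 2.
- E3: BR = Z, leader payoff -1.
- E4: BR = W, leader payoff 3.
Incumbent's induced payoffs are 1, 2, -1, 3, so Incumbent commits to E4. Subgame-perfect outcome: (E4, W) with payoffs (3, 10).
Now find the simultaneous Nash equilibrium.
Incumbent's best replies: W→E1; X→E3; Y→E4; Z→E2.
Entrant's best replies: E1→Z; E2→Z; E3→Z; E4→W.
The unique mutual best reply is (E2, Z), giving (2, 9).
Incumbent's commitment gain: 3 − 2 = 1.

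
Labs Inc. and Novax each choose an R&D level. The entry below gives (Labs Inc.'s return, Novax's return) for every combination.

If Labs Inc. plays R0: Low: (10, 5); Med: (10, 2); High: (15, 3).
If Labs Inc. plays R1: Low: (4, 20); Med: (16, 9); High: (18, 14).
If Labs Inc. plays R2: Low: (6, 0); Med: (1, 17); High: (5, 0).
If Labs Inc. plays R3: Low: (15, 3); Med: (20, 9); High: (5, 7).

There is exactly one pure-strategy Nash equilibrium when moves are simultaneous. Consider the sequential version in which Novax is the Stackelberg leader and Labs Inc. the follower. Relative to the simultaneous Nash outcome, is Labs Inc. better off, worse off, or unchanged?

worse off

Labs Inc. best-responds to each possible Novax move:
- Low → Labs Inc. plays R3 (best of 10, 4, 6, 15); Novax gets 3.
- Med → Labs Inc. plays R3 (best of 10, 16, 1, 20); Novax gets 9.
- High → Labs Inc. plays R1 (best of 15, 18, 5, 5); Novax gets 14.
Novax's induced payoffs are 3, 9, 14, so Novax commits to High. Subgame-perfect outcome: (R1, High) with payoffs (18, 14).
Under simultaneous play:
Labs Inc.'s best replies: Low→R3; Med→R3; High→R1.
Novax's best replies: R0→Low; R1→Low; R2→Med; R3→Med.
The unique mutual best reply is (R3, Med), giving (20, 9).
Labs Inc. earns 18 sequentially versus 20 at the Nash outcome: worse off.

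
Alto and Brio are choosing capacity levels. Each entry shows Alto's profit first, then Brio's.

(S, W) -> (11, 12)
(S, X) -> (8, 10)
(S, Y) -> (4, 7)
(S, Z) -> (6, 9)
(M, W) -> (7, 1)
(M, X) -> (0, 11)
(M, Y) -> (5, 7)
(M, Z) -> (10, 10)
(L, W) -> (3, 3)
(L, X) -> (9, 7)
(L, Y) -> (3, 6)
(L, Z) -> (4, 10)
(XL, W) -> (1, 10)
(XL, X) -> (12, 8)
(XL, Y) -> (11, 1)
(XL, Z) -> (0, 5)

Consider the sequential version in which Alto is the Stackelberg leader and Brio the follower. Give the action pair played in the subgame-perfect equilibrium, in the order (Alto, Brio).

(S, W)

Brio best-responds to each possible Alto move:
- S: Brio compares 12, 10, 7, 9 and picks W; Alto would get 11.
- M: Brio compares 1, 11, 7, 10 and picks X; Alto would get 0.
- L: Brio compares 3, 7, 6, 10 and picks Z; Alto would get 4.
- XL: Brio compares 10, 8, 1, 5 and picks W; Alto would get 1.
Among 11, 0, 4, 1, the best is 11 at S. Subgame-perfect outcome: (S, W) with payoffs (11, 12).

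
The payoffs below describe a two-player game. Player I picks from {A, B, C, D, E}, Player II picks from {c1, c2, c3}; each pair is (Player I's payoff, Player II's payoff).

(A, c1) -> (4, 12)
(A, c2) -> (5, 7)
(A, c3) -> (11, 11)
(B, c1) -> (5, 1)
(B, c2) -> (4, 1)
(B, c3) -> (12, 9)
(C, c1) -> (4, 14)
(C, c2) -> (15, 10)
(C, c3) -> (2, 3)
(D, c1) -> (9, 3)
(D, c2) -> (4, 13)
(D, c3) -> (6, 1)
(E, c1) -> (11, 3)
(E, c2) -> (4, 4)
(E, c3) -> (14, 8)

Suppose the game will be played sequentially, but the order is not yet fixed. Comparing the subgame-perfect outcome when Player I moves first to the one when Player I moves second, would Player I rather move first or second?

second

If Player I leads: Player II's best replies are A→c1, B→c3, C→c1, D→c2, E→c3; Player I's induced payoffs 4, 12, 4, 4, 14; outcome (E, c3), payoffs (14, 8).
If Player II leads: Player I's best replies are c1→E, c2→C, c3→E; Player II's induced payoffs 3, 10, 8; outcome (C, c2), payoffs (15, 10).
Player I gets 14 moving first and 15 moving second, so Player I prefers to move second.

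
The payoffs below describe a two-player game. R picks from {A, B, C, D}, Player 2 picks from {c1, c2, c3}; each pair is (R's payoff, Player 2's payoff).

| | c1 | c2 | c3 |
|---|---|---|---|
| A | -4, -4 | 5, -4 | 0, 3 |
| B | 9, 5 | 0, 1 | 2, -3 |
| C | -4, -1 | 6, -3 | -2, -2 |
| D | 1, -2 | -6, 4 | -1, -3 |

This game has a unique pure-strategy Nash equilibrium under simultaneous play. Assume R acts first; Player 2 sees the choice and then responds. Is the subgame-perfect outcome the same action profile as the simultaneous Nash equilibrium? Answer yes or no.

yes

Backward induction with R moving first.
- A: Player 2 compares -4, -4, 3 and picks c3; R would get 0.
- B: Player 2 compares 5, 1, -3 and picks c1; R would get 9.
- C: Player 2 compares -1, -3, -2 and picks c1; R would get -4.
- D: Player 2 compares -2, 4, -3 and picks c2; R would get -6.
Among 0, 9, -4, -6, the best is 9 at B. Subgame-perfect outcome: (B, c1) with payoffs (9, 5).
For the simultaneous game, intersect best replies.
R's best replies: c1→B; c2→C; c3→B.
Player 2's best replies: A→c3; B→c1; C→c1; D→c2.
The unique mutual best reply is (B, c1), giving (9, 5).
Sequential outcome (B, c1) coincides with the Nash profile (B, c1).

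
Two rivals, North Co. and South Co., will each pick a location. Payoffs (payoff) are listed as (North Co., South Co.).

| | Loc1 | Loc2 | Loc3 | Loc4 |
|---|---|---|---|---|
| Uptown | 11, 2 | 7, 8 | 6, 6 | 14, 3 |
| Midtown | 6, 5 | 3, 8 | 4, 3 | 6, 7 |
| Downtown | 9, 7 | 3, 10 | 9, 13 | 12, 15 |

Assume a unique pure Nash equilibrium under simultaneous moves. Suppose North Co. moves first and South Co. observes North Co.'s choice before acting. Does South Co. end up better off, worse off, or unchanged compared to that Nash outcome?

Work backward from South Co.'s decision.
- Uptown: South Co. compares 2, 8, 6, 3 and picks Loc2; North Co. would get 7.
- Midtown: South Co. compares 5, 8, 3, 7 and picks Loc2; North Co. would get 3.
- Downtown: South Co. compares 7, 10, 13, 15 and picks Loc4; North Co. would get 12.
North Co.'s induced payoffs are 7, 3, 12, so North Co. commits to Downtown. Subgame-perfect outcome: (Downtown, Loc4) with payoffs (12, 15).
Now find the simultaneous Nash equilibrium.
North Co.'s best replies: Loc1→Uptown; Loc2→Uptown; Loc3→Downtown; Loc4→Uptown.
South Co.'s best replies: Uptown→Loc2; Midtown→Loc2; Downtown→Loc4.
The unique mutual best reply is (Uptown, Loc2), giving (7, 8).
South Co. earns 15 sequentially versus 8 at the Nash outcome: better off.

better off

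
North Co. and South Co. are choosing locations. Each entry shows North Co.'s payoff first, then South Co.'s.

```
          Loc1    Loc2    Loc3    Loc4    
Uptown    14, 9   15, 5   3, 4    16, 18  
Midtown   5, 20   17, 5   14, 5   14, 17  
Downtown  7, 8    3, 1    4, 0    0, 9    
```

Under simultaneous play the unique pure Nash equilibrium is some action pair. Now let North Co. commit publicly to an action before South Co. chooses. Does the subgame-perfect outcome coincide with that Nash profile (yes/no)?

Work backward from South Co.'s decision.
- Uptown: BR = Loc4, leader payoff 16.
- Midtown: BR = Loc1, leader payoff 5.
- Downtown: BR = Loc4, leader payoff 0.
North Co.'s induced payoffs are 16, 5, 0, so North Co. commits to Uptown. Subgame-perfect outcome: (Uptown, Loc4) with payoffs (16, 18).
For the simultaneous game, intersect best replies.
North Co.'s best replies: Loc1→Uptown; Loc2→Midtown; Loc3→Midtown; Loc4→Uptown.
South Co.'s best replies: Uptown→Loc4; Midtown→Loc1; Downtown→Loc4.
The unique mutual best reply is (Uptown, Loc4), giving (16, 18).
Sequential outcome (Uptown, Loc4) coincides with the Nash profile (Uptown, Loc4).

yes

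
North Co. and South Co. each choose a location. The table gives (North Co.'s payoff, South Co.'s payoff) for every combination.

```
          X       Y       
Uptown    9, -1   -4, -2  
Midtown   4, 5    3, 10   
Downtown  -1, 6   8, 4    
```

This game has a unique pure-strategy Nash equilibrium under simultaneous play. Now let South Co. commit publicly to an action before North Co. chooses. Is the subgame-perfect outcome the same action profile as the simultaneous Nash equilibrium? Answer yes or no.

no

Backward induction with South Co. moving first.
- X: BR = Uptown, leader payoff -1.
- Y: BR = Downtown, leader payoff 4.
Maximizing over -1, 4, South Co. chooses Y. Subgame-perfect outcome: (Downtown, Y) with payoffs (8, 4).
For the simultaneous game, intersect best replies.
North Co.'s best replies: X→Uptown; Y→Downtown.
South Co.'s best replies: Uptown→X; Midtown→Y; Downtown→X.
The unique mutual best reply is (Uptown, X), giving (9, -1).
Sequential outcome (Downtown, Y) differs from the Nash profile (Uptown, X).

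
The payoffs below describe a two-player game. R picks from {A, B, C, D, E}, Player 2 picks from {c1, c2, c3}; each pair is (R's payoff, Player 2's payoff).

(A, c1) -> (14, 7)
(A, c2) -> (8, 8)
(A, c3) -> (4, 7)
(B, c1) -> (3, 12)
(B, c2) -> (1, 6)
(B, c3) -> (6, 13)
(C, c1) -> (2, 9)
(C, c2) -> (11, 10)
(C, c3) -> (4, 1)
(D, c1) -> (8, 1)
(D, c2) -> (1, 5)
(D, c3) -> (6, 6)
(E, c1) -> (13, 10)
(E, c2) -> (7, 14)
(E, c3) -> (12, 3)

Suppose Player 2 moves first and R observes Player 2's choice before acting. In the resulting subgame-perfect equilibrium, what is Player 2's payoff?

Work backward from R's decision.
- c1: BR = A, leader payoff 7.
- c2: BR = C, leader payoff 10.
- c3: BR = E, leader payoff 3.
Among 7, 10, 3, the best is 10 at c2. Subgame-perfect outcome: (C, c2) with payoffs (11, 10).

10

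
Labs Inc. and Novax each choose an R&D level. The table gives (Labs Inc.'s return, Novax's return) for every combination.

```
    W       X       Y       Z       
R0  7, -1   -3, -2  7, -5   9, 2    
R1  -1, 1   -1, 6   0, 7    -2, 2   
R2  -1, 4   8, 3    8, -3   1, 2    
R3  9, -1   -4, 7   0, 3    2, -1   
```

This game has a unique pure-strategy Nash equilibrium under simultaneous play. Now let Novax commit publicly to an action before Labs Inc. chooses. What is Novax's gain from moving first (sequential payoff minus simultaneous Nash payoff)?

1

Solve by backward induction (Novax leads).
- W: Labs Inc. compares 7, -1, -1, 9 and picks R3; Novax would get -1.
- X: Labs Inc. compares -3, -1, 8, -4 and picks R2; Novax would get 3.
- Y: Labs Inc. compares 7, 0, 8, 0 and picks R2; Novax would get -3.
- Z: Labs Inc. compares 9, -2, 1, 2 and picks R0; Novax would get 2.
Novax's induced payoffs are -1, 3, -3, 2, so Novax commits to X. Subgame-perfect outcome: (R2, X) with payoffs (8, 3).
Under simultaneous play:
Labs Inc.'s best replies: W→R3; X→R2; Y→R2; Z→R0.
Novax's best replies: R0→Z; R1→Y; R2→W; R3→X.
Only (R0, Z) has each player best-responding; Nash payoffs (9, 2).
Novax's commitment gain: 3 − 2 = 1.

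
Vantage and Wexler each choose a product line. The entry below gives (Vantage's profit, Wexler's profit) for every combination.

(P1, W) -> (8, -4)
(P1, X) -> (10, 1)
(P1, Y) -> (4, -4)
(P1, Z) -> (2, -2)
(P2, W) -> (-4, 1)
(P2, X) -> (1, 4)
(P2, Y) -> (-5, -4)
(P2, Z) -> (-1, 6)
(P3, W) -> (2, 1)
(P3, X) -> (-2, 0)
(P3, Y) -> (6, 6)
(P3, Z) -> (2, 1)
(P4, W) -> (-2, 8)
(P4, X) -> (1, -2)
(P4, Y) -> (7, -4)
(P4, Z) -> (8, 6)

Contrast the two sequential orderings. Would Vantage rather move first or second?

If Vantage leads: Wexler's best replies are P1→X, P2→Z, P3→Y, P4→W; Vantage's induced payoffs 10, -1, 6, -2; outcome (P1, X), payoffs (10, 1).
If Wexler leads: Vantage's best replies are W→P1, X→P1, Y→P4, Z→P4; Wexler's induced payoffs -4, 1, -4, 6; outcome (P4, Z), payoffs (8, 6).
Vantage gets 10 moving first and 8 moving second, so Vantage prefers to move first.

first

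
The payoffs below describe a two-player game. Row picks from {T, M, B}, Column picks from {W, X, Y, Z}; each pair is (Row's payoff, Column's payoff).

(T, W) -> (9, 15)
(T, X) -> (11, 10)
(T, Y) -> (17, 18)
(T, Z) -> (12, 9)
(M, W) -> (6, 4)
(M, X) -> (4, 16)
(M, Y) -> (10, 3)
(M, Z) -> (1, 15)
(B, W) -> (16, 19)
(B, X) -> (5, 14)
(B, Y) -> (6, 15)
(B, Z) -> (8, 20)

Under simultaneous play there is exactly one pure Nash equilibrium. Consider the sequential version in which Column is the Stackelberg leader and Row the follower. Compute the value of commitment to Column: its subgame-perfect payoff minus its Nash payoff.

Solve by backward induction (Column leads).
- W: Row compares 9, 6, 16 and picks B; Column would get 19.
- X: Row compares 11, 4, 5 and picks T; Column would get 10.
- Y: Row compares 17, 10, 6 and picks T; Column would get 18.
- Z: Row compares 12, 1, 8 and picks T; Column would get 9.
Among 19, 10, 18, 9, the best is 19 at W. Subgame-perfect outcome: (B, W) with payoffs (16, 19).
For the simultaneous game, intersect best replies.
Row's best replies: W→B; X→T; Y→T; Z→T.
Column's best replies: T→Y; M→X; B→Z.
Only (T, Y) has each player best-responding; Nash payoffs (17, 18).
Column's commitment gain: 19 − 18 = 1.

1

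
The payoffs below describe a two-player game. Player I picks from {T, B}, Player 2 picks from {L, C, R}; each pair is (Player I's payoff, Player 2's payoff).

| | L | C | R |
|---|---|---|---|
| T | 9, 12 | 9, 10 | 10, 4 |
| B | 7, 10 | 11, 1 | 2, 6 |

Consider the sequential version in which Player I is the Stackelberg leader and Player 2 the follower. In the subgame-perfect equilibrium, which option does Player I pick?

T

Player 2 best-responds to each possible Player I move:
- T: BR = L, leader payoff 9.
- B: BR = L, leader payoff 7.
Among 9, 7, the best is 9 at T. Subgame-perfect outcome: (T, L) with payoffs (9, 12).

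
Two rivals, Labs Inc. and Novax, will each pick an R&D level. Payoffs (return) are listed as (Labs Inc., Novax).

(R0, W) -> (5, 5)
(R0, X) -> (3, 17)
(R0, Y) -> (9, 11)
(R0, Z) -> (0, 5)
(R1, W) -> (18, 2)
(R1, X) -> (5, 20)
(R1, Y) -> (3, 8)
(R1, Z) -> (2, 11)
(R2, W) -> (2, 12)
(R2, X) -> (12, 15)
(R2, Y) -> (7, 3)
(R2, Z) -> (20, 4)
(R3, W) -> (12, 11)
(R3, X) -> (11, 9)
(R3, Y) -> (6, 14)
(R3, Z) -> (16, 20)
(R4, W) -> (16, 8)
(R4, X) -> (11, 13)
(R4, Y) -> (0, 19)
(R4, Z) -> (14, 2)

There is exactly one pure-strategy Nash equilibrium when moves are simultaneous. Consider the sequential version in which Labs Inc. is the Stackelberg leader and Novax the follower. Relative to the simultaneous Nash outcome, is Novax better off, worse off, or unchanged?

Solve by backward induction (Labs Inc. leads).
- R0: Novax compares 5, 17, 11, 5 and picks X; Labs Inc. would get 3.
- R1: Novax compares 2, 20, 8, 11 and picks X; Labs Inc. would get 5.
- R2: Novax compares 12, 15, 3, 4 and picks X; Labs Inc. would get 12.
- R3: Novax compares 11, 9, 14, 20 and picks Z; Labs Inc. would get 16.
- R4: Novax compares 8, 13, 19, 2 and picks Y; Labs Inc. would get 0.
Labs Inc.'s induced payoffs are 3, 5, 12, 16, 0, so Labs Inc. commits to R3. Subgame-perfect outcome: (R3, Z) with payoffs (16, 20).
Under simultaneous play:
Labs Inc.'s best replies: W→R1; X→R2; Y→R0; Z→R2.
Novax's best replies: R0→X; R1→X; R2→X; R3→Z; R4→Y.
Only (R2, X) has each player best-responding; Nash payoffs (12, 15).
Novax earns 20 sequentially versus 15 at the Nash outcome: better off.

better off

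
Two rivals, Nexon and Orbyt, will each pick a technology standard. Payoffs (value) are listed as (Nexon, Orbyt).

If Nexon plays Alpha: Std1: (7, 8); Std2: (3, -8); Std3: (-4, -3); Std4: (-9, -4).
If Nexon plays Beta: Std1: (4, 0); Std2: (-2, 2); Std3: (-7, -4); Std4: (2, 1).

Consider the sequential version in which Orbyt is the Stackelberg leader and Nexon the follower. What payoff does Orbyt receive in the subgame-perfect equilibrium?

Solve by backward induction (Orbyt leads).
- Std1: BR = Alpha, leader payoff 8.
- Std2: BR = Alpha, leader payoff -8.
- Std3: BR = Alpha, leader payoff -3.
- Std4: BR = Beta, leader payoff 1.
Among 8, -8, -3, 1, the best is 8 at Std1. Subgame-perfect outcome: (Alpha, Std1) with payoffs (7, 8).

8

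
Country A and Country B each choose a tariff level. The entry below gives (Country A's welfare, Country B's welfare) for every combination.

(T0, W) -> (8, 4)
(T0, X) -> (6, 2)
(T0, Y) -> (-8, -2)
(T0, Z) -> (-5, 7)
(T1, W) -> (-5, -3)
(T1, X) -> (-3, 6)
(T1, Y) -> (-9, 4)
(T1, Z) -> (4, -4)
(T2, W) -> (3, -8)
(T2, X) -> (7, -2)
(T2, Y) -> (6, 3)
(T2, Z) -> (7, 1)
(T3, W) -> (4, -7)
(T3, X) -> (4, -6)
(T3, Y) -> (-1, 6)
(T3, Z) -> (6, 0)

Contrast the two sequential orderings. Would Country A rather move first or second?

second

If Country A leads: Country B's best replies are T0→Z, T1→X, T2→Y, T3→Y; Country A's induced payoffs -5, -3, 6, -1; outcome (T2, Y), payoffs (6, 3).
If Country B leads: Country A's best replies are W→T0, X→T2, Y→T2, Z→T2; Country B's induced payoffs 4, -2, 3, 1; outcome (T0, W), payoffs (8, 4).
Country A gets 6 moving first and 8 moving second, so Country A prefers to move second.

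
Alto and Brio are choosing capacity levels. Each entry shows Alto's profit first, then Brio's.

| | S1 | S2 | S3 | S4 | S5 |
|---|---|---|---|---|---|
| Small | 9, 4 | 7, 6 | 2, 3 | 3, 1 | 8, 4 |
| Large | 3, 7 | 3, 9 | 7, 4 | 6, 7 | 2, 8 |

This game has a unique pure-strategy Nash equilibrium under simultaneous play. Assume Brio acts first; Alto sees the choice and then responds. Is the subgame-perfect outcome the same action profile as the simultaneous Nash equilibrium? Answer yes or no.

no

Work backward from Alto's decision.
- S1 → Alto plays Small (best of 9, 3); Brio gets 4.
- S2 → Alto plays Small (best of 7, 3); Brio gets 6.
- S3 → Alto plays Large (best of 2, 7); Brio gets 4.
- S4 → Alto plays Large (best of 3, 6); Brio gets 7.
- S5 → Alto plays Small (best of 8, 2); Brio gets 4.
Brio's induced payoffs are 4, 6, 4, 7, 4, so Brio commits to S4. Subgame-perfect outcome: (Large, S4) with payoffs (6, 7).
Now find the simultaneous Nash equilibrium.
Alto's best replies: S1→Small; S2→Small; S3→Large; S4→Large; S5→Small.
Brio's best replies: Small→S2; Large→S2.
The unique mutual best reply is (Small, S2), giving (7, 6).
Sequential outcome (Large, S4) differs from the Nash profile (Small, S2).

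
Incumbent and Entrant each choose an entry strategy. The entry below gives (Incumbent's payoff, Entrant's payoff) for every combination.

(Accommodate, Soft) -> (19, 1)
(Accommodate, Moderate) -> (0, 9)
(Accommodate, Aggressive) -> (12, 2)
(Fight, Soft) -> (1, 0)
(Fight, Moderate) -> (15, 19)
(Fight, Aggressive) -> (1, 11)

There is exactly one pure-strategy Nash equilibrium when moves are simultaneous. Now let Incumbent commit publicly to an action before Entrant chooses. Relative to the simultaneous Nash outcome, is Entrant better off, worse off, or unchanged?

unchanged

Backward induction with Incumbent moving first.
- Accommodate: Entrant compares 1, 9, 2 and picks Moderate; Incumbent would get 0.
- Fight: Entrant compares 0, 19, 11 and picks Moderate; Incumbent would get 15.
Incumbent's induced payoffs are 0, 15, so Incumbent commits to Fight. Subgame-perfect outcome: (Fight, Moderate) with payoffs (15, 19).
For the simultaneous game, intersect best replies.
Incumbent's best replies: Soft→Accommodate; Moderate→Fight; Aggressive→Accommodate.
Entrant's best replies: Accommodate→Moderate; Fight→Moderate.
The unique mutual best reply is (Fight, Moderate), giving (15, 19).
Entrant earns 19 sequentially versus 19 at the Nash outcome: unchanged.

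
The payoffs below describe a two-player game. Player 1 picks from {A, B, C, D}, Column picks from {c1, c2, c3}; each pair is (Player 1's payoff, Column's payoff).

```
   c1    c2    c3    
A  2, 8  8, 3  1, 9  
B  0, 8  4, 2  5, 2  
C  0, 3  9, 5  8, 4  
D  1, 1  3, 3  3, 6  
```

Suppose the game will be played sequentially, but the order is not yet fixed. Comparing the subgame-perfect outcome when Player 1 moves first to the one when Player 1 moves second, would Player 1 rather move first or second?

first

If Player 1 leads: Column's best replies are A→c3, B→c1, C→c2, D→c3; Player 1's induced payoffs 1, 0, 9, 3; outcome (C, c2), payoffs (9, 5).
If Column leads: Player 1's best replies are c1→A, c2→C, c3→C; Column's induced payoffs 8, 5, 4; outcome (A, c1), payoffs (2, 8).
Player 1 gets 9 moving first and 2 moving second, so Player 1 prefers to move first.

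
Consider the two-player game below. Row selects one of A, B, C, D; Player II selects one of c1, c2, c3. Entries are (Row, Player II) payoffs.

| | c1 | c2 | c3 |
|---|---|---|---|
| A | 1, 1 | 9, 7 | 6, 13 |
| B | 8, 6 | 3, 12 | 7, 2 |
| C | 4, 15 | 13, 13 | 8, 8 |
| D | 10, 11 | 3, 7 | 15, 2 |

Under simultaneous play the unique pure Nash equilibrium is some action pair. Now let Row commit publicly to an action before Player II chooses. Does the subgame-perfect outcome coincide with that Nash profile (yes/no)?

Player II best-responds to each possible Row move:
- A: BR = c3, leader payoff 6.
- B: BR = c2, leader payoff 3.
- C: BR = c1, leader payoff 4.
- D: BR = c1, leader payoff 10.
Maximizing over 6, 3, 4, 10, Row chooses D. Subgame-perfect outcome: (D, c1) with payoffs (10, 11).
For the simultaneous game, intersect best replies.
Row's best replies: c1→D; c2→C; c3→D.
Player II's best replies: A→c3; B→c2; C→c1; D→c1.
The unique mutual best reply is (D, c1), giving (10, 11).
Sequential outcome (D, c1) coincides with the Nash profile (D, c1).

yes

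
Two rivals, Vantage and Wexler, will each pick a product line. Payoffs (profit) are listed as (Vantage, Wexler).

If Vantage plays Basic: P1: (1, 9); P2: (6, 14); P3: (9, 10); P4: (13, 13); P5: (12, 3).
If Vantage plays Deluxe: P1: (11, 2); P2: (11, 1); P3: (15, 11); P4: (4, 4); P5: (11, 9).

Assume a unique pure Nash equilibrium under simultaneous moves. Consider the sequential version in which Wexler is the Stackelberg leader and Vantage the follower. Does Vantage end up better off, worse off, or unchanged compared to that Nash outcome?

Vantage best-responds to each possible Wexler move:
- P1: Vantage compares 1, 11 and picks Deluxe; Wexler would get 2.
- P2: Vantage compares 6, 11 and picks Deluxe; Wexler would get 1.
- P3: Vantage compares 9, 15 and picks Deluxe; Wexler would get 11.
- P4: Vantage compares 13, 4 and picks Basic; Wexler would get 13.
- P5: Vantage compares 12, 11 and picks Basic; Wexler would get 3.
Wexler's induced payoffs are 2, 1, 11, 13, 3, so Wexler commits to P4. Subgame-perfect outcome: (Basic, P4) with payoffs (13, 13).
Now find the simultaneous Nash equilibrium.
Vantage's best replies: P1→Deluxe; P2→Deluxe; P3→Deluxe; P4→Basic; P5→Basic.
Wexler's best replies: Basic→P2; Deluxe→P3.
The unique mutual best reply is (Deluxe, P3), giving (15, 11).
Vantage earns 13 sequentially versus 15 at the Nash outcome: worse off.

worse off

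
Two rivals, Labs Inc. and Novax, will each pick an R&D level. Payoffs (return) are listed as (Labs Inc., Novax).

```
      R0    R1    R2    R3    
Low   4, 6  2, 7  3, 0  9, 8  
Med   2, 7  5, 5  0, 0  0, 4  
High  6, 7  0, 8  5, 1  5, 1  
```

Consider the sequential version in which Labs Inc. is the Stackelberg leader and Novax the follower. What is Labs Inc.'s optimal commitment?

Low

Solve by backward induction (Labs Inc. leads).
- Low: BR = R3, leader payoff 9.
- Med: BR = R0, leader payoff 2.
- High: BR = R1, leader payoff 0.
Among 9, 2, 0, the best is 9 at Low. Subgame-perfect outcome: (Low, R3) with payoffs (9, 8).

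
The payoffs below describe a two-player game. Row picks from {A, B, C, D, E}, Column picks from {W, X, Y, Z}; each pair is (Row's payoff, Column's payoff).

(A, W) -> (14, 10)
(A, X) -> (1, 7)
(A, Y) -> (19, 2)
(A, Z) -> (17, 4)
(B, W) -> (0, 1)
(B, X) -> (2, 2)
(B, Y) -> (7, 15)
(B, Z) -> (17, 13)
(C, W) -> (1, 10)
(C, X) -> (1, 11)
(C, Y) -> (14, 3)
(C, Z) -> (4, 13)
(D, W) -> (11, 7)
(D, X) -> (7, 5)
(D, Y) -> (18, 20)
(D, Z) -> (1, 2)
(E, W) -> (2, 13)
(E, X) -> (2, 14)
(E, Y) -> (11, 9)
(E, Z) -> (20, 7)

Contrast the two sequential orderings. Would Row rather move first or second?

If Row leads: Column's best replies are A→W, B→Y, C→Z, D→Y, E→X; Row's induced payoffs 14, 7, 4, 18, 2; outcome (D, Y), payoffs (18, 20).
If Column leads: Row's best replies are W→A, X→D, Y→A, Z→E; Column's induced payoffs 10, 5, 2, 7; outcome (A, W), payoffs (14, 10).
Row gets 18 moving first and 14 moving second, so Row prefers to move first.

first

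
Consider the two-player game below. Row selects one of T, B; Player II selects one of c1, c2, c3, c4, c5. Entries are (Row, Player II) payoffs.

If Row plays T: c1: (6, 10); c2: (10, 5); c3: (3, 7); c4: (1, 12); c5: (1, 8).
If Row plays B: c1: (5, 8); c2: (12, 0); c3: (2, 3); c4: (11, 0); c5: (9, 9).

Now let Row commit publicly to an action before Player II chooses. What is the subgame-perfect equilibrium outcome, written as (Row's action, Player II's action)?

Work backward from Player II's decision.
- T → Player II plays c4 (best of 10, 5, 7, 12, 8); Row gets 1.
- B → Player II plays c5 (best of 8, 0, 3, 0, 9); Row gets 9.
Row's induced payoffs are 1, 9, so Row commits to B. Subgame-perfect outcome: (B, c5) with payoffs (9, 9).

(B, c5)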